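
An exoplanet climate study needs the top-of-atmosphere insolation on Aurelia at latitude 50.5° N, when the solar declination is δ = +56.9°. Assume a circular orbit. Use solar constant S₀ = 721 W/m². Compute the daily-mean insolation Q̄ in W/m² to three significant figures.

Q̄ ≈ 466 W/m²

cos H₀ = −tan(+50.5°) tan(+56.900°) = -1.8609 ≤ −1 ⇒ polar day, H₀ = π.
Bracket: H₀ sin φ sin δ + cos φ cos δ sin H₀ = 3.1416×0.77162×0.83772 + 0.63608×0.54610×0.00000 = 2.030735 + 0.000000 = 2.030735.
Q̄ = (S₀/π) × [bracket] = (721/π) × 2.030735 = 466.1 W/m².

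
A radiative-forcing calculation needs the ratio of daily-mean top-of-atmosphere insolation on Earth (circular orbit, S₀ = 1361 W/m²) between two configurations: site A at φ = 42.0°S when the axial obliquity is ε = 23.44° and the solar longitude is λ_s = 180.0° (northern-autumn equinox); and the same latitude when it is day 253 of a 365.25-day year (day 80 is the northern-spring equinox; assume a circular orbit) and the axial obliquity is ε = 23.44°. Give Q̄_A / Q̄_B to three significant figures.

— Configuration A (φ=-42.0°):
Solar declination: sin δ = sin ε · sin λ_s = sin 23.44° × sin 180.0° = 0.00000, so δ = +0.000°.
cos H₀ = −tan(-42.0°) tan(+0.000°) = 0.0000, H₀ = 1.5708 rad.
Bracket: H₀ sin φ sin δ + cos φ cos δ sin H₀ = 1.5708×-0.66913×0.00000 + 0.74314×1.00000×1.00000 = -0.000000 + 0.743140 = 0.743140.
Q̄ = (S₀/π) × [bracket] = (1361/π) × 0.743140 = 321.94 W/m².
— Configuration B (φ=-42.0°):
Solar longitude: λ_s = 360° × (253 − 80)/365.25 = 170.513°.
sin δ = sin 23.44° × sin 170.513° = 0.06556, so δ = +3.759°.
cos H₀ = −tan(-42.0°) tan(+3.759°) = 0.0592, H₀ = 1.5116 rad.
Bracket: H₀ sin φ sin δ + cos φ cos δ sin H₀ = 1.5116×-0.66913×0.06556 + 0.74314×0.99785×0.99825 = -0.066311 + 0.740245 = 0.673934.
Q̄ = (S₀/π) × [bracket] = (1361/π) × 0.673934 = 291.96 W/m².
Ratio Q̄_A / Q̄_B = 321.94 / 291.96 = 1.103.

Q̄_A / Q̄_B ≈ 1.10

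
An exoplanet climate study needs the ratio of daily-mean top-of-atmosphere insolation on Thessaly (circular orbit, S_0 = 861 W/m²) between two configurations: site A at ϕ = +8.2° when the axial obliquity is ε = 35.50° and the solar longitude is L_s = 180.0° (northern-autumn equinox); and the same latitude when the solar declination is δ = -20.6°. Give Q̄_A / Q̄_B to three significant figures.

— Configuration A (ϕ=+8.2°):
Solar declination: sin δ = sin ε · sin L_s = sin 35.50° × sin 180.0° = 0.00000, so δ = +0.000°.
cos h₀ = −tan(+8.2°) tan(+0.000°) = -0.0000, h₀ = 1.5708 rad.
Bracket: h₀ sin ϕ sin δ + cos ϕ cos δ sin h₀ = 1.5708×0.14263×0.00000 + 0.98978×1.00000×1.00000 = 0.000000 + 0.989780 = 0.989780.
Q̄ = (S_0/π) × [bracket] = (861/π) × 0.989780 = 271.26 W/m².
— Configuration B (ϕ=+8.2°):
cos h₀ = −tan(+8.2°) tan(-20.600°) = 0.0542, h₀ = 1.5166 rad.
Bracket: h₀ sin ϕ sin δ + cos ϕ cos δ sin h₀ = 1.5166×0.14263×-0.35184 + 0.98978×0.93606×0.99853 = -0.076107 + 0.925132 = 0.849025.
Q̄ = (S_0/π) × [bracket] = (861/π) × 0.849025 = 232.69 W/m².
Ratio Q̄_A / Q̄_B = 271.26 / 232.69 = 1.166.

Q̄_A / Q̄_B ≈ 1.17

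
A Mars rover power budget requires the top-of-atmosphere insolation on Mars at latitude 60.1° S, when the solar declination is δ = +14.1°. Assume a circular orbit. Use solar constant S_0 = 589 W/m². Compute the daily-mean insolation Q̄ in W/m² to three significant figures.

Q̄ ≈ 37.2 W/m²

cos h₀ = −tan(-60.1°) tan(+14.100°) = 0.4368, h₀ = 1.1187 rad.
Bracket: h₀ sin ϕ sin δ + cos ϕ cos δ sin h₀ = 1.1187×-0.86690×0.24362 + 0.49849×0.96987×0.89955 = -0.236263 + 0.434906 = 0.198643.
Q̄ = (S_0/π) × [bracket] = (589/π) × 0.198643 = 37.24 W/m².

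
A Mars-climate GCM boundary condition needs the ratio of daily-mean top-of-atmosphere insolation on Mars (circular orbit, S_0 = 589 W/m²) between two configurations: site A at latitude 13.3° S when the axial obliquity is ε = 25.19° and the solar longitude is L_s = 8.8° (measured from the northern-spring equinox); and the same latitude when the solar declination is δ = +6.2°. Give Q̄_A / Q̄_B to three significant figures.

— Configuration A (ϕ=-13.3°):
Solar declination: sin δ = sin ε · sin L_s = sin 25.19° × sin 8.8° = 0.06511, so δ = +3.733°.
cos h₀ = −tan(-13.3°) tan(+3.733°) = 0.0154, h₀ = 1.5554 rad.
Bracket: h₀ sin ϕ sin δ + cos ϕ cos δ sin h₀ = 1.5554×-0.23005×0.06511 + 0.97318×0.99788×0.99988 = -0.023298 + 0.971000 = 0.947702.
Q̄ = (S_0/π) × [bracket] = (589/π) × 0.947702 = 177.68 W/m².
— Configuration B (ϕ=-13.3°):
cos h₀ = −tan(-13.3°) tan(+6.200°) = 0.0257, h₀ = 1.5451 rad.
Bracket: h₀ sin ϕ sin δ + cos ϕ cos δ sin h₀ = 1.5451×-0.23005×0.10800 + 0.97318×0.99415×0.99967 = -0.038389 + 0.967168 = 0.928779.
Q̄ = (S_0/π) × [bracket] = (589/π) × 0.928779 = 174.13 W/m².
Ratio Q̄_A / Q̄_B = 177.68 / 174.13 = 1.020.

Q̄_A / Q̄_B ≈ 1.02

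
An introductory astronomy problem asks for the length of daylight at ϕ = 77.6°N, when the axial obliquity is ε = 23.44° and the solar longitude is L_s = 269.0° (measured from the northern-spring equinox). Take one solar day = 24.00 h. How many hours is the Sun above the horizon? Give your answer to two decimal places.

Solar declination: sin δ = sin ε · sin L_s = sin 23.44° × sin 269.0° = -0.39773, so δ = -23.436°.
cos h₀ = −tan ϕ · tan δ = 1.9716 ≥ 1, so the Sun never rises (polar night) and h₀ = 0.
Daylight = 2h₀/(2π) × 24.00 h = (0.0000/π) × 24.00 = 0.00 h.

0.00 h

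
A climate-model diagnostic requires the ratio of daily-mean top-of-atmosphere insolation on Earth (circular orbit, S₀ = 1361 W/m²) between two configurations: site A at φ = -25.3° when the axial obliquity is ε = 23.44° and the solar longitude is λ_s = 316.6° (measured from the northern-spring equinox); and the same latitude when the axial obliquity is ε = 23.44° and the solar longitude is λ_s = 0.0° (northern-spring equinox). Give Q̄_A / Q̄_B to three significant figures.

Q̄_A / Q̄_B ≈ 1.17

— Configuration A (φ=-25.3°):
Solar declination: sin δ = sin ε · sin λ_s = sin 23.44° × sin 316.6° = -0.27332, so δ = -15.862°.
cos H₀ = −tan(-25.3°) tan(-15.862°) = -0.1343, H₀ = 1.7055 rad.
Bracket: H₀ sin φ sin δ + cos φ cos δ sin H₀ = 1.7055×-0.42736×-0.27332 + 0.90408×0.96192×0.99094 = 0.199213 + 0.861774 = 1.060987.
Q̄ = (S₀/π) × [bracket] = (1361/π) × 1.060987 = 459.64 W/m².
— Configuration B (φ=-25.3°):
Solar declination: sin δ = sin ε · sin λ_s = sin 23.44° × sin 0.0° = 0.00000, so δ = +0.000°.
cos H₀ = −tan(-25.3°) tan(+0.000°) = 0.0000, H₀ = 1.5708 rad.
Bracket: H₀ sin φ sin δ + cos φ cos δ sin H₀ = 1.5708×-0.42736×0.00000 + 0.90408×1.00000×1.00000 = -0.000000 + 0.904080 = 0.904080.
Q̄ = (S₀/π) × [bracket] = (1361/π) × 0.904080 = 391.67 W/m².
Ratio Q̄_A / Q̄_B = 459.64 / 391.67 = 1.174.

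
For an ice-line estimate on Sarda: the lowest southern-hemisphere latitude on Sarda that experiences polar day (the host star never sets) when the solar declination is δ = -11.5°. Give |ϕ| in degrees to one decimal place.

Polar day requires cos h₀ = −tan ϕ tan δ ≤ −1, i.e. tan ϕ tan δ ≥ 1.
The boundary is |tan ϕ| · |tan δ| = 1, so |ϕ| = 90° − |δ| = 90° − 11.5° = 78.5° in the southern hemisphere.

|ϕ| = 78.5°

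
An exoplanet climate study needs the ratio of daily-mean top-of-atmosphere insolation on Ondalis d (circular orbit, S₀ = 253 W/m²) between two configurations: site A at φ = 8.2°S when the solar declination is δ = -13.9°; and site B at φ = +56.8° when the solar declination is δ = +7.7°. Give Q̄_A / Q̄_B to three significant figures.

— Configuration A (φ=-8.2°):
cos H₀ = −tan(-8.2°) tan(-13.900°) = -0.0357, H₀ = 1.6065 rad.
Bracket: H₀ sin φ sin δ + cos φ cos δ sin H₀ = 1.6065×-0.14263×-0.24023 + 0.98978×0.97072×0.99936 = 0.055045 + 0.960184 = 1.015229.
Q̄ = (S₀/π) × [bracket] = (253/π) × 1.015229 = 81.759 W/m².
— Configuration B (φ=+56.8°):
cos H₀ = −tan(+56.8°) tan(+7.700°) = -0.2066, H₀ = 1.7789 rad.
Bracket: H₀ sin φ sin δ + cos φ cos δ sin H₀ = 1.7789×0.83676×0.13399 + 0.54756×0.99098×0.97842 = 0.199446 + 0.530911 = 0.730357.
Q̄ = (S₀/π) × [bracket] = (253/π) × 0.730357 = 58.817 W/m².
Ratio Q̄_A / Q̄_B = 81.759 / 58.817 = 1.390.

Q̄_A / Q̄_B ≈ 1.39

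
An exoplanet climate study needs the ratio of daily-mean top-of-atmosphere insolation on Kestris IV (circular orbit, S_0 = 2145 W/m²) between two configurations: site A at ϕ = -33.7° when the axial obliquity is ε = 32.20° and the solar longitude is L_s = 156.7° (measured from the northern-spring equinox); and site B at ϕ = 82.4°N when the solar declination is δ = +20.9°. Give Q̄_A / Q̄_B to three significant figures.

Q̄_A / Q̄_B ≈ 0.574

— Configuration A (ϕ=-33.7°):
Solar declination: sin δ = sin ε · sin L_s = sin 32.20° × sin 156.7° = 0.21078, so δ = +12.168°.
cos h₀ = −tan(-33.7°) tan(+12.168°) = 0.1438, h₀ = 1.4265 rad.
Bracket: h₀ sin ϕ sin δ + cos ϕ cos δ sin h₀ = 1.4265×-0.55484×0.21078 + 0.83195×0.97753×0.98961 = -0.166828 + 0.804806 = 0.637978.
Q̄ = (S_0/π) × [bracket] = (2145/π) × 0.637978 = 435.60 W/m².
— Configuration B (ϕ=+82.4°):
cos h₀ = −tan(+82.4°) tan(+20.900°) = -2.8619 ≤ −1 ⇒ polar day, h₀ = π.
Bracket: h₀ sin ϕ sin δ + cos ϕ cos δ sin h₀ = 3.1416×0.99122×0.35674 + 0.13226×0.93420×0.00000 = 1.110894 + 0.000000 = 1.110894.
Q̄ = (S_0/π) × [bracket] = (2145/π) × 1.110894 = 758.49 W/m².
Ratio Q̄_A / Q̄_B = 435.60 / 758.49 = 0.5743.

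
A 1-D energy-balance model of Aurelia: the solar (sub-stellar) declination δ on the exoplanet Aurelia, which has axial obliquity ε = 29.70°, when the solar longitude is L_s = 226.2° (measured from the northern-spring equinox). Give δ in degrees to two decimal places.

sin δ = sin ε · sin L_s = sin 29.70° × sin 226.2° = -0.357602.
δ = arcsin(-0.357602) = -20.95°.

δ = -20.95°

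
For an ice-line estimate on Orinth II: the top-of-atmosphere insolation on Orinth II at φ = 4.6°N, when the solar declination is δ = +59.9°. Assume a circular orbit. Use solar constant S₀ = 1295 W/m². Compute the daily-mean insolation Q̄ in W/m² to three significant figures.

cos H₀ = −tan(+4.6°) tan(+59.900°) = -0.1388, H₀ = 1.7100 rad.
Bracket: H₀ sin φ sin δ + cos φ cos δ sin H₀ = 1.7100×0.08020×0.86515 + 0.99678×0.50151×0.99032 = 0.118648 + 0.495056 = 0.613704.
Q̄ = (S₀/π) × [bracket] = (1295/π) × 0.613704 = 253.0 W/m².

Q̄ ≈ 253 W/m²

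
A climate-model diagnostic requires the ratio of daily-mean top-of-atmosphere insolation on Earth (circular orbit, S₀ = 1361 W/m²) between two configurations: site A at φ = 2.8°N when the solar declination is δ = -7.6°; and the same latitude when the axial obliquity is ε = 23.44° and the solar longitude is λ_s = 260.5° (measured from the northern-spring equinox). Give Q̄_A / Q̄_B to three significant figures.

Q̄_A / Q̄_B ≈ 1.10

— Configuration A (φ=+2.8°):
cos H₀ = −tan(+2.8°) tan(-7.600°) = 0.0065, H₀ = 1.5643 rad.
Bracket: H₀ sin φ sin δ + cos φ cos δ sin H₀ = 1.5643×0.04885×-0.13226 + 0.99881×0.99122×0.99998 = -0.010107 + 0.990021 = 0.979914.
Q̄ = (S₀/π) × [bracket] = (1361/π) × 0.979914 = 424.52 W/m².
— Configuration B (φ=+2.8°):
Solar declination: sin δ = sin ε · sin λ_s = sin 23.44° × sin 260.5° = -0.39233, so δ = -23.100°.
cos H₀ = −tan(+2.8°) tan(-23.100°) = 0.0209, H₀ = 1.5499 rad.
Bracket: H₀ sin φ sin δ + cos φ cos δ sin H₀ = 1.5499×0.04885×-0.39233 + 0.99881×0.91982×0.99978 = -0.029704 + 0.918523 = 0.888819.
Q̄ = (S₀/π) × [bracket] = (1361/π) × 0.888819 = 385.05 W/m².
Ratio Q̄_A / Q̄_B = 424.52 / 385.05 = 1.103.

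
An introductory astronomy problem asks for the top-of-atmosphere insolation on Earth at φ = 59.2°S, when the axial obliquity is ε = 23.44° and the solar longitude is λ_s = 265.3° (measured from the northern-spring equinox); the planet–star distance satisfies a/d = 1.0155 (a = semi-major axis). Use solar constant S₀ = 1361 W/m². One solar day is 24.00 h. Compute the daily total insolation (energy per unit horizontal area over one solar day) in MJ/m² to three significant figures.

43.8 MJ/m²

Solar declination: sin δ = sin ε · sin λ_s = sin 23.44° × sin 265.3° = -0.39645, so δ = -23.356°.
cos H₀ = −tan(-59.2°) tan(-23.356°) = -0.7244, H₀ = 2.3810 rad.
Bracket: H₀ sin φ sin δ + cos φ cos δ sin H₀ = 2.3810×-0.85896×-0.39645 + 0.51204×0.91806×0.68937 = 0.810813 + 0.324061 = 1.134874.
Inverse-square distance factor (a/d)² = 1.0155² = 1.031240.
Q̄ = (S₀/π) × 1.031240 × [bracket] = (1361/π) × 1.031240 × 1.134874 = 507.01 W/m².
Daily total = Q̄ × 24.00 h × 3600 s/h = 507.01 × 24.00 × 3600 / 10⁶ = 43.81 MJ/m².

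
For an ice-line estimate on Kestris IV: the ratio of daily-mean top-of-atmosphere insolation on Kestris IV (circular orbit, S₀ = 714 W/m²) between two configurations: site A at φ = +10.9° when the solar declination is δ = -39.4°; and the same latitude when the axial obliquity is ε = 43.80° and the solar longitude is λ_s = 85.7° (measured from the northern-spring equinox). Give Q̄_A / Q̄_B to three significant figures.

Q̄_A / Q̄_B ≈ 0.625

— Configuration A (φ=+10.9°):
cos H₀ = −tan(+10.9°) tan(-39.400°) = 0.1582, H₀ = 1.4120 rad.
Bracket: H₀ sin φ sin δ + cos φ cos δ sin H₀ = 1.4120×0.18910×-0.63473 + 0.98196×0.77273×0.98741 = -0.169479 + 0.749237 = 0.579758.
Q̄ = (S₀/π) × [bracket] = (714/π) × 0.579758 = 131.76 W/m².
— Configuration B (φ=+10.9°):
Solar declination: sin δ = sin ε · sin λ_s = sin 43.80° × sin 85.7° = 0.69019, so δ = +43.646°.
cos H₀ = −tan(+10.9°) tan(+43.646°) = -0.1837, H₀ = 1.7555 rad.
Bracket: H₀ sin φ sin δ + cos φ cos δ sin H₀ = 1.7555×0.18910×0.69019 + 0.98196×0.72362×0.98299 = 0.229119 + 0.698479 = 0.927598.
Q̄ = (S₀/π) × [bracket] = (714/π) × 0.927598 = 210.82 W/m².
Ratio Q̄_A / Q̄_B = 131.76 / 210.82 = 0.6250.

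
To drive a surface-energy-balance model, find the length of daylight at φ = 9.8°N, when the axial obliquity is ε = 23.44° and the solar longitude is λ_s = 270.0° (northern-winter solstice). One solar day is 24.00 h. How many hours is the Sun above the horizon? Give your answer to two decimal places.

Solar declination: sin δ = sin ε · sin λ_s = sin 23.44° × sin 270.0° = -0.39779, so δ = -23.440°.
cos H₀ = −tan φ · tan δ = −tan(+9.8°) × tan(-23.440°) = 0.0749, so H₀ = 1.4958 rad = 85.71°.
Daylight = 2H₀/(2π) × 24.00 h = (1.4958/π) × 24.00 = 11.43 h.

11.43 h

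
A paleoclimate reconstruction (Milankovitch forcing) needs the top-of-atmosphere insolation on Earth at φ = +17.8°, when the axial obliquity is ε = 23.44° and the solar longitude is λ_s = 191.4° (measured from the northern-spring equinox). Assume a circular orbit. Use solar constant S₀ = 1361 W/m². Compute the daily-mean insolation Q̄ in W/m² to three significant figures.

Q̄ ≈ 395 W/m²

Solar declination: sin δ = sin ε · sin λ_s = sin 23.44° × sin 191.4° = -0.07863, so δ = -4.510°.
cos H₀ = −tan(+17.8°) tan(-4.510°) = 0.0253, H₀ = 1.5455 rad.
Bracket: H₀ sin φ sin δ + cos φ cos δ sin H₀ = 1.5455×0.30570×-0.07863 + 0.95213×0.99690×0.99968 = -0.037149 + 0.948875 = 0.911726.
Q̄ = (S₀/π) × [bracket] = (1361/π) × 0.911726 = 395.0 W/m².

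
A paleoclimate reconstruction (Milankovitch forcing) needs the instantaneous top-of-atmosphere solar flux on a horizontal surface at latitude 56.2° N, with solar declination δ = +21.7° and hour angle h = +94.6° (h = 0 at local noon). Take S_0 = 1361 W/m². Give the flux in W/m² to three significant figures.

cos θ_z = sin ϕ sin δ + cos ϕ cos δ cos h = 0.307254 + -0.041453 = 0.265801.
Flux = S_0 · cos θ_z = 1361 × 0.265801 = 361.8 W/m².

362 W/m²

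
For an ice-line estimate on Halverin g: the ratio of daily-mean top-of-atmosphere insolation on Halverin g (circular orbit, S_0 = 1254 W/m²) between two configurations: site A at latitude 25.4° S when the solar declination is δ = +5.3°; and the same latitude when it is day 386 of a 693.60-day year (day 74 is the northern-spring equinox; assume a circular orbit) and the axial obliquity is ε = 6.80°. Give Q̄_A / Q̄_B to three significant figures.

Q̄_A / Q̄_B ≈ 0.954

— Configuration A (ϕ=-25.4°):
cos h₀ = −tan(-25.4°) tan(+5.300°) = 0.0440, h₀ = 1.5267 rad.
Bracket: h₀ sin ϕ sin δ + cos ϕ cos δ sin h₀ = 1.5267×-0.42894×0.09237 + 0.90334×0.99572×0.99903 = -0.060490 + 0.898601 = 0.838111.
Q̄ = (S_0/π) × [bracket] = (1254/π) × 0.838111 = 334.54 W/m².
— Configuration B (ϕ=-25.4°):
Solar longitude: L_s = 360° × (386 − 74)/693.60 = 161.938°.
sin δ = sin 6.80° × sin 161.938° = 0.03671, so δ = +2.104°.
cos h₀ = −tan(-25.4°) tan(+2.104°) = 0.0174, h₀ = 1.5534 rad.
Bracket: h₀ sin ϕ sin δ + cos ϕ cos δ sin h₀ = 1.5534×-0.42894×0.03671 + 0.90334×0.99933×0.99985 = -0.024460 + 0.902599 = 0.878139.
Q̄ = (S_0/π) × [bracket] = (1254/π) × 0.878139 = 350.52 W/m².
Ratio Q̄_A / Q̄_B = 334.54 / 350.52 = 0.9544.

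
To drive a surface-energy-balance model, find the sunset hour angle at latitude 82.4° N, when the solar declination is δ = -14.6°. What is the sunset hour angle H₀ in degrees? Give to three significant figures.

H₀ = 0.00°

cos H₀ = −tan φ · tan δ = 1.9522 ≥ 1, so the Sun never rises (polar night) and H₀ = 0.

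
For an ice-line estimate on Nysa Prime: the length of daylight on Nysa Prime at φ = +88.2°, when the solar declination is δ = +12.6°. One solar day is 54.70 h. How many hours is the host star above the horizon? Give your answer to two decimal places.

Sunrise equation: cos H₀ = −tan φ · tan δ = -7.1127 ≤ −1, so the host star never sets (polar day) and H₀ = π.
Daylight = 2H₀/(2π) × 54.70 h = (3.1416/π) × 54.70 = 54.70 h.

54.70 h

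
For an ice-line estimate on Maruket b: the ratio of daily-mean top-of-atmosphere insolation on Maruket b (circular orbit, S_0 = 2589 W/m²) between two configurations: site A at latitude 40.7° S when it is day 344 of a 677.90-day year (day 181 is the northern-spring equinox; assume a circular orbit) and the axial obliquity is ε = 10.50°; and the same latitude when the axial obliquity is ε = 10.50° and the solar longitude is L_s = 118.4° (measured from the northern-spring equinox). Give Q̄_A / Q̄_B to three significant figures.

Q̄_A / Q̄_B ≈ 0.961

— Configuration A (ϕ=-40.7°):
Solar longitude: L_s = 360° × (344 − 181)/677.90 = 86.561°.
sin δ = sin 10.50° × sin 86.561° = 0.18191, so δ = +10.481°.
cos h₀ = −tan(-40.7°) tan(+10.481°) = 0.1591, h₀ = 1.4110 rad.
Bracket: h₀ sin ϕ sin δ + cos ϕ cos δ sin h₀ = 1.4110×-0.65210×0.18191 + 0.75813×0.98332×0.98726 = -0.167378 + 0.735987 = 0.568609.
Q̄ = (S_0/π) × [bracket] = (2589/π) × 0.568609 = 468.59 W/m².
— Configuration B (ϕ=-40.7°):
Solar declination: sin δ = sin ε · sin L_s = sin 10.50° × sin 118.4° = 0.16030, so δ = +9.224°.
cos h₀ = −tan(-40.7°) tan(+9.224°) = 0.1397, h₀ = 1.4306 rad.
Bracket: h₀ sin ϕ sin δ + cos ϕ cos δ sin h₀ = 1.4306×-0.65210×0.16030 + 0.75813×0.98707×0.99020 = -0.149543 + 0.740994 = 0.591451.
Q̄ = (S_0/π) × [bracket] = (2589/π) × 0.591451 = 487.42 W/m².
Ratio Q̄_A / Q̄_B = 468.59 / 487.42 = 0.9614.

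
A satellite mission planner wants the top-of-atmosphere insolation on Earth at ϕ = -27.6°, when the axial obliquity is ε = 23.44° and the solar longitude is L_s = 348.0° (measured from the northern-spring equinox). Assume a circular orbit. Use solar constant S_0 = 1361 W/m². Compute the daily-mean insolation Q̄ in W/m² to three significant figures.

Q̄ ≈ 409 W/m²

Solar declination: sin δ = sin ε · sin L_s = sin 23.44° × sin 348.0° = -0.08270, so δ = -4.744°.
cos h₀ = −tan(-27.6°) tan(-4.744°) = -0.0434, h₀ = 1.6142 rad.
Bracket: h₀ sin ϕ sin δ + cos ϕ cos δ sin h₀ = 1.6142×-0.46330×-0.08270 + 0.88620×0.99657×0.99906 = 0.061848 + 0.882330 = 0.944178.
Q̄ = (S_0/π) × [bracket] = (1361/π) × 0.944178 = 409.0 W/m².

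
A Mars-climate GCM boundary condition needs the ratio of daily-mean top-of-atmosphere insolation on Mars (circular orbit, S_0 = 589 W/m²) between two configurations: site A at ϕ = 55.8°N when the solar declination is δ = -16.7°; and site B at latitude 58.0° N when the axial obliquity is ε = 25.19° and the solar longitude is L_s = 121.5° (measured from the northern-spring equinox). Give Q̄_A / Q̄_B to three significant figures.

— Configuration A (ϕ=+55.8°):
cos h₀ = −tan(+55.8°) tan(-16.700°) = 0.4415, h₀ = 1.1136 rad.
Bracket: h₀ sin ϕ sin δ + cos ϕ cos δ sin h₀ = 1.1136×0.82708×-0.28736 + 0.56208×0.95782×0.89728 = -0.264669 + 0.483070 = 0.218401.
Q̄ = (S_0/π) × [bracket] = (589/π) × 0.218401 = 40.947 W/m².
— Configuration B (ϕ=+58.0°):
Solar declination: sin δ = sin ε · sin L_s = sin 25.19° × sin 121.5° = 0.36290, so δ = +21.279°.
cos h₀ = −tan(+58.0°) tan(+21.279°) = -0.6233, h₀ = 2.2437 rad.
Bracket: h₀ sin ϕ sin δ + cos ϕ cos δ sin h₀ = 2.2437×0.84805×0.36290 + 0.52992×0.93183×0.78202 = 0.690515 + 0.386158 = 1.076673.
Q̄ = (S_0/π) × [bracket] = (589/π) × 1.076673 = 201.86 W/m².
Ratio Q̄_A / Q̄_B = 40.947 / 201.86 = 0.2028.

Q̄_A / Q̄_B ≈ 0.203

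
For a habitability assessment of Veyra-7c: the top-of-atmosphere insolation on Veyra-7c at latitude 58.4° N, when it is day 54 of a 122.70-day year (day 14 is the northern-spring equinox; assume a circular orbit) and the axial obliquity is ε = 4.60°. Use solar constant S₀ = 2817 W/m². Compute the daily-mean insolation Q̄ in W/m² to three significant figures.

Q̄ ≈ 557 W/m²

Solar longitude: λ_s = 360° × (54 − 14)/122.70 = 117.359°.
sin δ = sin 4.60° × sin 117.359° = 0.07123, so δ = +4.085°.
cos H₀ = −tan(+58.4°) tan(+4.085°) = -0.1161, H₀ = 1.6871 rad.
Bracket: H₀ sin φ sin δ + cos φ cos δ sin H₀ = 1.6871×0.85173×0.07123 + 0.52399×0.99746×0.99324 = 0.102354 + 0.519126 = 0.621480.
Q̄ = (S₀/π) × [bracket] = (2817/π) × 0.621480 = 557.3 W/m².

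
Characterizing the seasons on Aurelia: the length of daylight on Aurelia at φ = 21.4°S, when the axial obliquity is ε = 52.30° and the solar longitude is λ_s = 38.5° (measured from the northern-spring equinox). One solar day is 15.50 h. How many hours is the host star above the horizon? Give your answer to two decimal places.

Solar declination: sin δ = sin ε · sin λ_s = sin 52.30° × sin 38.5° = 0.49255, so δ = +29.508°.
cos H₀ = −tan φ · tan δ = −tan(-21.4°) × tan(+29.508°) = 0.2218, so H₀ = 1.3471 rad = 77.19°.
Daylight = 2H₀/(2π) × 15.50 h = (1.3471/π) × 15.50 = 6.65 h.

6.65 h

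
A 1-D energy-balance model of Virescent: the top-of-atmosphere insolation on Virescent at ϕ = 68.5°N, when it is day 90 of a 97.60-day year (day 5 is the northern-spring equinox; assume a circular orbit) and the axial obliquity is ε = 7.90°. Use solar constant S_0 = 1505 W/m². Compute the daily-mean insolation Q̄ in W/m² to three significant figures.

Solar longitude: L_s = 360° × (90 − 5)/97.60 = 313.525°.
sin δ = sin 7.90° × sin 313.525° = -0.09966, so δ = -5.719°.
cos h₀ = −tan(+68.5°) tan(-5.719°) = 0.2543, h₀ = 1.3137 rad.
Bracket: h₀ sin ϕ sin δ + cos ϕ cos δ sin h₀ = 1.3137×0.93042×-0.09966 + 0.36650×0.99502×0.96714 = -0.121814 + 0.352692 = 0.230878.
Q̄ = (S_0/π) × [bracket] = (1505/π) × 0.230878 = 110.6 W/m².

Q̄ ≈ 111 W/m²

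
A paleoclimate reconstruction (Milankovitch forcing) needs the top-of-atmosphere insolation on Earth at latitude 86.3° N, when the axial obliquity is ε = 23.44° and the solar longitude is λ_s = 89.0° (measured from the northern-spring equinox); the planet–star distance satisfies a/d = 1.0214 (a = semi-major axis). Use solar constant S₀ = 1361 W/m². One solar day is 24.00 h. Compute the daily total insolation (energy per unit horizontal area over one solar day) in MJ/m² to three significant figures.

48.7 MJ/m²

Solar declination: sin δ = sin ε · sin λ_s = sin 23.44° × sin 89.0° = 0.39773, so δ = +23.436°.
cos H₀ = −tan(+86.3°) tan(+23.436°) = -6.7034 ≤ −1 ⇒ polar day, H₀ = π.
Bracket: H₀ sin φ sin δ + cos φ cos δ sin H₀ = 3.1416×0.99792×0.39773 + 0.06453×0.91750×0.00000 = 1.246910 + 0.000000 = 1.246910.
Inverse-square distance factor (a/d)² = 1.0214² = 1.043258.
Q̄ = (S₀/π) × 1.043258 × [bracket] = (1361/π) × 1.043258 × 1.246910 = 563.55 W/m².
Daily total = Q̄ × 24.00 h × 3600 s/h = 563.55 × 24.00 × 3600 / 10⁶ = 48.69 MJ/m².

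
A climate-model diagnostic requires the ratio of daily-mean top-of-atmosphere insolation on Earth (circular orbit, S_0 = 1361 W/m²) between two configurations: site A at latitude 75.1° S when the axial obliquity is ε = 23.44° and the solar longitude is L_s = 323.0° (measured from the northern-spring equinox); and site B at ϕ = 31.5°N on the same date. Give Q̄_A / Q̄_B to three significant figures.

— Configuration A (ϕ=-75.1°):
Solar declination: sin δ = sin ε · sin L_s = sin 23.44° × sin 323.0° = -0.23940, so δ = -13.851°.
cos h₀ = −tan(-75.1°) tan(-13.851°) = -0.9267, h₀ = 2.7562 rad.
Bracket: h₀ sin ϕ sin δ + cos ϕ cos δ sin h₀ = 2.7562×-0.96638×-0.23940 + 0.25713×0.97092×0.37591 = 0.637651 + 0.093847 = 0.731498.
Q̄ = (S_0/π) × [bracket] = (1361/π) × 0.731498 = 316.90 W/m².
— Configuration B (ϕ=+31.5°):
cos h₀ = −tan(+31.5°) tan(-13.851°) = 0.1511, h₀ = 1.4191 rad.
Bracket: h₀ sin ϕ sin δ + cos ϕ cos δ sin h₀ = 1.4191×0.52250×-0.23940 + 0.85264×0.97092×0.98852 = -0.177510 + 0.818342 = 0.640832.
Q̄ = (S_0/π) × [bracket] = (1361/π) × 0.640832 = 277.62 W/m².
Ratio Q̄_A / Q̄_B = 316.90 / 277.62 = 1.141.

Q̄_A / Q̄_B ≈ 1.14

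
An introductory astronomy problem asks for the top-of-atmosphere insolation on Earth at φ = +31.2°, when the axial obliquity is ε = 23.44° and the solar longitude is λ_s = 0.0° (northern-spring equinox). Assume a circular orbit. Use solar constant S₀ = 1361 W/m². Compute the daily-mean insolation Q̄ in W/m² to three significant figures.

Solar declination: sin δ = sin ε · sin λ_s = sin 23.44° × sin 0.0° = 0.00000, so δ = +0.000°.
cos H₀ = −tan(+31.2°) tan(+0.000°) = -0.0000, H₀ = 1.5708 rad.
Bracket: H₀ sin φ sin δ + cos φ cos δ sin H₀ = 1.5708×0.51803×0.00000 + 0.85536×1.00000×1.00000 = 0.000000 + 0.855360 = 0.855360.
Q̄ = (S₀/π) × [bracket] = (1361/π) × 0.855360 = 370.6 W/m².

Q̄ ≈ 371 W/m²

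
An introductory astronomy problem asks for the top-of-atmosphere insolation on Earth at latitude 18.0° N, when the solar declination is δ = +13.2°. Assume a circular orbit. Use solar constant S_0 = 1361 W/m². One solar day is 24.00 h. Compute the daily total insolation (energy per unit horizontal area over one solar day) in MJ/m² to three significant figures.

38.9 MJ/m²

cos h₀ = −tan(+18.0°) tan(+13.200°) = -0.0762, h₀ = 1.6471 rad.
Bracket: h₀ sin ϕ sin δ + cos ϕ cos δ sin h₀ = 1.6471×0.30902×0.22835 + 0.95106×0.97358×0.99709 = 0.116227 + 0.923239 = 1.039466.
Q̄ = (S_0/π) × [bracket] = (1361/π) × 1.039466 = 450.32 W/m².
Daily total = Q̄ × 24.00 h × 3600 s/h = 450.32 × 24.00 × 3600 / 10⁶ = 38.91 MJ/m².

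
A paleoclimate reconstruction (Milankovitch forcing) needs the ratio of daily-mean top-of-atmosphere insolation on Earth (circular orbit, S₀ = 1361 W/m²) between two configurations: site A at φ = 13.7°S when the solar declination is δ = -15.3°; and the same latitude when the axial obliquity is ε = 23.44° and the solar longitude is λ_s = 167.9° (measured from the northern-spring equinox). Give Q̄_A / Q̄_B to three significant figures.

Q̄_A / Q̄_B ≈ 1.11

— Configuration A (φ=-13.7°):
cos H₀ = −tan(-13.7°) tan(-15.300°) = -0.0667, H₀ = 1.6375 rad.
Bracket: H₀ sin φ sin δ + cos φ cos δ sin H₀ = 1.6375×-0.23684×-0.26387 + 0.97155×0.96456×0.99777 = 0.102336 + 0.935028 = 1.037364.
Q̄ = (S₀/π) × [bracket] = (1361/π) × 1.037364 = 449.41 W/m².
— Configuration B (φ=-13.7°):
Solar declination: sin δ = sin ε · sin λ_s = sin 23.44° × sin 167.9° = 0.08338, so δ = +4.783°.
cos H₀ = −tan(-13.7°) tan(+4.783°) = 0.0204, H₀ = 1.5504 rad.
Bracket: H₀ sin φ sin δ + cos φ cos δ sin H₀ = 1.5504×-0.23684×0.08338 + 0.97155×0.99652×0.99979 = -0.030617 + 0.967966 = 0.937349.
Q̄ = (S₀/π) × [bracket] = (1361/π) × 0.937349 = 406.08 W/m².
Ratio Q̄_A / Q̄_B = 449.41 / 406.08 = 1.107.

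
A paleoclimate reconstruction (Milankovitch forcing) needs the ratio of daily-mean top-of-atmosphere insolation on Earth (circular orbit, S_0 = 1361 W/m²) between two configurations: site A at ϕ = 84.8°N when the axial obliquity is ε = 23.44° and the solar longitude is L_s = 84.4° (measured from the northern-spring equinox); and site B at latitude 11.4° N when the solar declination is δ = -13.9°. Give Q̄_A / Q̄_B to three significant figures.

— Configuration A (ϕ=+84.8°):
Solar declination: sin δ = sin ε · sin L_s = sin 23.44° × sin 84.4° = 0.39589, so δ = +23.321°.
cos h₀ = −tan(+84.8°) tan(+23.321°) = -4.7371 ≤ −1 ⇒ polar day, h₀ = π.
Bracket: h₀ sin ϕ sin δ + cos ϕ cos δ sin h₀ = 3.1416×0.99588×0.39589 + 0.09063×0.91830×0.00000 = 1.238604 + 0.000000 = 1.238604.
Q̄ = (S_0/π) × [bracket] = (1361/π) × 1.238604 = 536.59 W/m².
— Configuration B (ϕ=+11.4°):
cos h₀ = −tan(+11.4°) tan(-13.900°) = 0.0499, h₀ = 1.5209 rad.
Bracket: h₀ sin ϕ sin δ + cos ϕ cos δ sin h₀ = 1.5209×0.19766×-0.24023 + 0.98027×0.97072×0.99875 = -0.072218 + 0.950378 = 0.878160.
Q̄ = (S_0/π) × [bracket] = (1361/π) × 0.878160 = 380.44 W/m².
Ratio Q̄_A / Q̄_B = 536.59 / 380.44 = 1.410.

Q̄_A / Q̄_B ≈ 1.41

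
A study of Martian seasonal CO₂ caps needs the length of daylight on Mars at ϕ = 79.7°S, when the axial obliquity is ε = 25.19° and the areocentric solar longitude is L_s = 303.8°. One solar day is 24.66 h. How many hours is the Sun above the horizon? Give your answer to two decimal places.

sin δ = sin 25.19° × sin 303.8° = -0.35368, so δ = -20.713°.
Sunrise equation: cos h₀ = −tan ϕ · tan δ = -2.0807 ≤ −1, so the Sun never sets (polar day) and h₀ = π.
Daylight = 2h₀/(2π) × 24.66 h = (3.1416/π) × 24.66 = 24.66 h.

24.66 h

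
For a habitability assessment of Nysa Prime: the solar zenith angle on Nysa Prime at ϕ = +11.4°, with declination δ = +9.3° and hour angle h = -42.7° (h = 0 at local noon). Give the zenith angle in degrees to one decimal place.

cos θ_z = sin ϕ sin δ + cos ϕ cos δ cos h = 0.031942 + 0.710946 = 0.742888.
θ_z = arccos(0.742888) = 42.0°.

θ_z = 42.0°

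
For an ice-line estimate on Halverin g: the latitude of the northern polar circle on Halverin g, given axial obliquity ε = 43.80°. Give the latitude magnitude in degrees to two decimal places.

46.20°

The polar circle is the lowest latitude that experiences at least one full rotation of continuous daylight at the northern-summer solstice; it lies at |φ| = 90° − ε = 90° − 43.80° = 46.20°.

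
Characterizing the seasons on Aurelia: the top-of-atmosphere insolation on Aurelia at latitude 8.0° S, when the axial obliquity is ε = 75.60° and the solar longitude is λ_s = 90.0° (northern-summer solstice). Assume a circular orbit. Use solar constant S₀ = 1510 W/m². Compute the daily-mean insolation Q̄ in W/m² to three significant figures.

Q̄ ≈ 34.8 W/m²

Solar declination: sin δ = sin ε · sin λ_s = sin 75.60° × sin 90.0° = 0.96858, so δ = +75.600°.
cos H₀ = −tan(-8.0°) tan(+75.600°) = 0.5474, H₀ = 0.9916 rad.
Bracket: H₀ sin φ sin δ + cos φ cos δ sin H₀ = 0.9916×-0.13917×0.96858 + 0.99027×0.24869×0.83689 = -0.133665 + 0.206101 = 0.072436.
Q̄ = (S₀/π) × [bracket] = (1510/π) × 0.072436 = 34.82 W/m².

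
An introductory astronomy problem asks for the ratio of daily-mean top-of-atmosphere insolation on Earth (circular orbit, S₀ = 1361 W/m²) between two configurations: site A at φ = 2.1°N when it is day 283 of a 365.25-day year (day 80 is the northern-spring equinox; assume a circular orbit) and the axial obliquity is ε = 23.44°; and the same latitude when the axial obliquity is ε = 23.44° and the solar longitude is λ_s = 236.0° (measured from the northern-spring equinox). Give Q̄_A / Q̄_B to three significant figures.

— Configuration A (φ=+2.1°):
Solar longitude: λ_s = 360° × (283 − 80)/365.25 = 200.082°.
sin δ = sin 23.44° × sin 200.082° = -0.13659, so δ = -7.850°.
cos H₀ = −tan(+2.1°) tan(-7.850°) = 0.0051, H₀ = 1.5657 rad.
Bracket: H₀ sin φ sin δ + cos φ cos δ sin H₀ = 1.5657×0.03664×-0.13659 + 0.99933×0.99063×0.99999 = -0.007836 + 0.989956 = 0.982120.
Q̄ = (S₀/π) × [bracket] = (1361/π) × 0.982120 = 425.47 W/m².
— Configuration B (φ=+2.1°):
Solar declination: sin δ = sin ε · sin λ_s = sin 23.44° × sin 236.0° = -0.32978, so δ = -19.256°.
cos H₀ = −tan(+2.1°) tan(-19.256°) = 0.0128, H₀ = 1.5580 rad.
Bracket: H₀ sin φ sin δ + cos φ cos δ sin H₀ = 1.5580×0.03664×-0.32978 + 0.99933×0.94406×0.99992 = -0.018826 + 0.943352 = 0.924526.
Q̄ = (S₀/π) × [bracket] = (1361/π) × 0.924526 = 400.52 W/m².
Ratio Q̄_A / Q̄_B = 425.47 / 400.52 = 1.062.

Q̄_A / Q̄_B ≈ 1.06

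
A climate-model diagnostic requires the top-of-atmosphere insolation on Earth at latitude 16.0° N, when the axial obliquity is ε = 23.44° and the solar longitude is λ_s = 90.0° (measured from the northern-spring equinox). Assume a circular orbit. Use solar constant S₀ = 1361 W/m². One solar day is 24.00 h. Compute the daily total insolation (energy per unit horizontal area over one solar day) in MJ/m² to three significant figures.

39.7 MJ/m²

Solar declination: sin δ = sin ε · sin λ_s = sin 23.44° × sin 90.0° = 0.39779, so δ = +23.440°.
cos H₀ = −tan(+16.0°) tan(+23.440°) = -0.1243, H₀ = 1.6954 rad.
Bracket: H₀ sin φ sin δ + cos φ cos δ sin H₀ = 1.6954×0.27564×0.39779 + 0.96126×0.91748×0.99224 = 0.185895 + 0.875093 = 1.060988.
Q̄ = (S₀/π) × [bracket] = (1361/π) × 1.060988 = 459.64 W/m².
Daily total = Q̄ × 24.00 h × 3600 s/h = 459.64 × 24.00 × 3600 / 10⁶ = 39.71 MJ/m².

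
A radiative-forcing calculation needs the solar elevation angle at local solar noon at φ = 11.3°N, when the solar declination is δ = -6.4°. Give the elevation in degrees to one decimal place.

72.3°

At local noon the hour angle is zero, so the zenith angle equals |φ − δ| = |+11.3° − (-6.400°)| = 17.700°.
Elevation = 90° − 17.700° = 72.3°.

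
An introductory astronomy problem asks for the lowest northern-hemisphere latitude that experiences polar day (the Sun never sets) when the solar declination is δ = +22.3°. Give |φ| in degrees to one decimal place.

Polar day requires cos H₀ = −tan φ tan δ ≤ −1, i.e. tan φ tan δ ≥ 1.
The boundary is |tan φ| · |tan δ| = 1, so |φ| = 90° − |δ| = 90° − 22.3° = 67.7° in the northern hemisphere.

|φ| = 67.7°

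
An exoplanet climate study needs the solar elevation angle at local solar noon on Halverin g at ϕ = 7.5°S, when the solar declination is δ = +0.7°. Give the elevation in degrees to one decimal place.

81.8°

At local noon the hour angle is zero, so the zenith angle equals |ϕ − δ| = |-7.5° − (+0.700°)| = 8.200°.
Elevation = 90° − 8.200° = 81.8°.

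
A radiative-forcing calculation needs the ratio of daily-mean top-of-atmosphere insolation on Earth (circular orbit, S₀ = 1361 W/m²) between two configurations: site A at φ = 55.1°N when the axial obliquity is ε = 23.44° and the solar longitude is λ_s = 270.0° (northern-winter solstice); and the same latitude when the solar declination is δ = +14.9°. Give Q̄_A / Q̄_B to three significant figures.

Q̄_A / Q̄_B ≈ 0.127

— Configuration A (φ=+55.1°):
Solar declination: sin δ = sin ε · sin λ_s = sin 23.44° × sin 270.0° = -0.39779, so δ = -23.440°.
cos H₀ = −tan(+55.1°) tan(-23.440°) = 0.6215, H₀ = 0.9001 rad.
Bracket: H₀ sin φ sin δ + cos φ cos δ sin H₀ = 0.9001×0.82015×-0.39779 + 0.57215×0.91748×0.78341 = -0.293655 + 0.411240 = 0.117585.
Q̄ = (S₀/π) × [bracket] = (1361/π) × 0.117585 = 50.940 W/m².
— Configuration B (φ=+55.1°):
cos H₀ = −tan(+55.1°) tan(+14.900°) = -0.3814, H₀ = 1.9621 rad.
Bracket: H₀ sin φ sin δ + cos φ cos δ sin H₀ = 1.9621×0.82015×0.25713 + 0.57215×0.96638×0.92440 = 0.413778 + 0.511114 = 0.924892.
Q̄ = (S₀/π) × [bracket] = (1361/π) × 0.924892 = 400.68 W/m².
Ratio Q̄_A / Q̄_B = 50.940 / 400.68 = 0.1271.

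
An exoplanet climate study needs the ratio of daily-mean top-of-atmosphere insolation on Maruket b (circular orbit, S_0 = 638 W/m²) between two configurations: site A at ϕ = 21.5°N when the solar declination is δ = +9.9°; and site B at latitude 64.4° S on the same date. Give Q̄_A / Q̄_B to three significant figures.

Q̄_A / Q̄_B ≈ 4.83

— Configuration A (ϕ=+21.5°):
cos h₀ = −tan(+21.5°) tan(+9.900°) = -0.0687, h₀ = 1.6396 rad.
Bracket: h₀ sin ϕ sin δ + cos ϕ cos δ sin h₀ = 1.6396×0.36650×0.17193 + 0.93042×0.98511×0.99763 = 0.103315 + 0.914394 = 1.017709.
Q̄ = (S_0/π) × [bracket] = (638/π) × 1.017709 = 206.68 W/m².
— Configuration B (ϕ=-64.4°):
cos h₀ = −tan(-64.4°) tan(+9.900°) = 0.3643, h₀ = 1.1979 rad.
Bracket: h₀ sin ϕ sin δ + cos ϕ cos δ sin h₀ = 1.1979×-0.90183×0.17193 + 0.43209×0.98511×0.93129 = -0.185736 + 0.396409 = 0.210673.
Q̄ = (S_0/π) × [bracket] = (638/π) × 0.210673 = 42.784 W/m².
Ratio Q̄_A / Q̄_B = 206.68 / 42.784 = 4.831.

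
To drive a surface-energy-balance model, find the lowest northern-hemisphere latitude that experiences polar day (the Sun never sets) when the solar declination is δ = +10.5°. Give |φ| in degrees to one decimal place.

|φ| = 79.5°

Polar day requires cos H₀ = −tan φ tan δ ≤ −1, i.e. tan φ tan δ ≥ 1.
The boundary is |tan φ| · |tan δ| = 1, so |φ| = 90° − |δ| = 90° − 10.5° = 79.5° in the northern hemisphere.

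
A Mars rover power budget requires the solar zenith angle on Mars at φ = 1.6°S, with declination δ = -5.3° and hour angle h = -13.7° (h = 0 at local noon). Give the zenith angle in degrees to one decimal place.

θ_z = 14.2°

cos θ_z = sin φ sin δ + cos φ cos δ cos h = 0.002579 + 0.967018 = 0.969597.
θ_z = arccos(0.969597) = 14.2°.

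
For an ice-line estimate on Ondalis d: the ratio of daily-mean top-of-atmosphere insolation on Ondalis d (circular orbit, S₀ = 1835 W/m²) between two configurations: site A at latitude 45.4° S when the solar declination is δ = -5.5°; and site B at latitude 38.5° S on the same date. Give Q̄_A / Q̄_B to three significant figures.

— Configuration A (φ=-45.4°):
cos H₀ = −tan(-45.4°) tan(-5.500°) = -0.0976, H₀ = 1.6686 rad.
Bracket: H₀ sin φ sin δ + cos φ cos δ sin H₀ = 1.6686×-0.71203×-0.09585 + 0.70215×0.99540×0.99522 = 0.113879 + 0.695579 = 0.809458.
Q̄ = (S₀/π) × [bracket] = (1835/π) × 0.809458 = 472.80 W/m².
— Configuration B (φ=-38.5°):
cos H₀ = −tan(-38.5°) tan(-5.500°) = -0.0766, H₀ = 1.6475 rad.
Bracket: H₀ sin φ sin δ + cos φ cos δ sin H₀ = 1.6475×-0.62251×-0.09585 + 0.78261×0.99540×0.99706 = 0.098302 + 0.776720 = 0.875022.
Q̄ = (S₀/π) × [bracket] = (1835/π) × 0.875022 = 511.10 W/m².
Ratio Q̄_A / Q̄_B = 472.80 / 511.10 = 0.9251.

Q̄_A / Q̄_B ≈ 0.925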